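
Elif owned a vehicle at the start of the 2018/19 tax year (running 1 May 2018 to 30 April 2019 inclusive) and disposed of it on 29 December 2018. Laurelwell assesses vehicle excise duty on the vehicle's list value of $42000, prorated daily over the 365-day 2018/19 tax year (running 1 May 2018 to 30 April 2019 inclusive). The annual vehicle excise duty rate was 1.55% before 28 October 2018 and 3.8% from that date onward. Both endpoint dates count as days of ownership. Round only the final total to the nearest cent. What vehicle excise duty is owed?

$596.52

1 May – 27 October 2018: 180 days at 1.55% → $42000 × 1.55% × 180/365 = $321.0411
28 October – 29 December 2018: 63 days at 3.8% → $42000 × 3.8% × 63/365 = $275.4740
Total = $596.5151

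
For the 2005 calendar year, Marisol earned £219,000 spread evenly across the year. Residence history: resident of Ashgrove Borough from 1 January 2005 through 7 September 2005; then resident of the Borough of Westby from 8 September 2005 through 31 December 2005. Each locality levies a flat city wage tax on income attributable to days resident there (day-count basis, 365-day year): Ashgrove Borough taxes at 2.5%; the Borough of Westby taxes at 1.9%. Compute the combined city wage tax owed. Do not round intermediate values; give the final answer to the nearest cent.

£5,061.00

Ashgrove Borough, 1 January – 7 September 2005: 250 days → £219,000 × 2.5% × 250/365 = £3,750.0000
The Borough of Westby, 8 September – 31 December 2005: 115 days → £219,000 × 1.9% × 115/365 = £1,311.0000
Total = £5,061.0000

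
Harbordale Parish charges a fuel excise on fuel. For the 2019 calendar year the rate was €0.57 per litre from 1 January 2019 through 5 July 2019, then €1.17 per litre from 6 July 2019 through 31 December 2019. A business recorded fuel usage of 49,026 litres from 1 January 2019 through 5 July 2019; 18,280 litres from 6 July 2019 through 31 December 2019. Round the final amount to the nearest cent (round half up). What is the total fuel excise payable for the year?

1 January – 5 July 2019: 49,026 litres at €0.57/litre → €27,944.82
6 July – 31 December 2019: 18,280 litres at €1.17/litre → €21,387.60

€49,332.42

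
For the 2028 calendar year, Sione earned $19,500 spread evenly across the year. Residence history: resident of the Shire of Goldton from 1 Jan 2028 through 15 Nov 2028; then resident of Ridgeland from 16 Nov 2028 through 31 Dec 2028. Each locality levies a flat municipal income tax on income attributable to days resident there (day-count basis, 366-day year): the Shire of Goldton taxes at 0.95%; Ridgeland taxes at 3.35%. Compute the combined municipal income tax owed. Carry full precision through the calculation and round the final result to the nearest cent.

$244.07

The Shire of Goldton, 1 Jan – 15 Nov 2028: 320 days → $19,500 × 0.95% × 320/366 = $161.9672
Ridgeland, 16 Nov – 31 Dec 2028: 46 days → $19,500 × 3.35% × 46/366 = $82.1025
Total = $244.0697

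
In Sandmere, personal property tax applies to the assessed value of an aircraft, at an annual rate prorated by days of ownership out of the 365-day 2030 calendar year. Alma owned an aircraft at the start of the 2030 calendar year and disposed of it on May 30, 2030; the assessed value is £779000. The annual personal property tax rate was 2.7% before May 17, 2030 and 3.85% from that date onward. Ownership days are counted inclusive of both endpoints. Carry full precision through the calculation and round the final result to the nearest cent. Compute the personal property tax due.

January 1 – May 16, 2030: 136 days at 2.7% → £779000 × 2.7% × 136/365 = £7836.9534
May 17 – May 30, 2030: 14 days at 3.85% → £779000 × 3.85% × 14/365 = £1150.3589
Total = £8987.3123

£8987.31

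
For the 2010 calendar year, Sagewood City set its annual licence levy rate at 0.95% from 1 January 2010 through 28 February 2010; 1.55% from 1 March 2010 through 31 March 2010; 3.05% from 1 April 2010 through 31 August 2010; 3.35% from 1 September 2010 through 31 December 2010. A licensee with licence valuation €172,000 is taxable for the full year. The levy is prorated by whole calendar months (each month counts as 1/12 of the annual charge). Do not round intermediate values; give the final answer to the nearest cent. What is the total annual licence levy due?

1 January – 28 February 2010: 2 months at 0.95% → €172,000 × 0.95% × 2/12 = €272.3333
1 March – 31 March 2010: 1 month at 1.55% → €172,000 × 1.55% × 1/12 = €222.1667
1 April – 31 August 2010: 5 months at 3.05% → €172,000 × 3.05% × 5/12 = €2,185.8333
1 September – 31 December 2010: 4 months at 3.35% → €172,000 × 3.35% × 4/12 = €1,920.6667
Total = €4,601.0000

€4,601.00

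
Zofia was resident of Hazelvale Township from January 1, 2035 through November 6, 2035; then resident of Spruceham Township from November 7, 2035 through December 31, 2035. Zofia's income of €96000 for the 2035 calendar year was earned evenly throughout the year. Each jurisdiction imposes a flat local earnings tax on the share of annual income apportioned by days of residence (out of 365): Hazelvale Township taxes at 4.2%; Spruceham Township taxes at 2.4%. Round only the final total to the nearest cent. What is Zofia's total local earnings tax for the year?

€3771.62

Hazelvale Township, January 1 – November 6, 2035: 310 days → €96000 × 4.2% × 310/365 = €3424.4384
Spruceham Township, November 7 – December 31, 2035: 55 days → €96000 × 2.4% × 55/365 = €347.1781
Total = €3771.6164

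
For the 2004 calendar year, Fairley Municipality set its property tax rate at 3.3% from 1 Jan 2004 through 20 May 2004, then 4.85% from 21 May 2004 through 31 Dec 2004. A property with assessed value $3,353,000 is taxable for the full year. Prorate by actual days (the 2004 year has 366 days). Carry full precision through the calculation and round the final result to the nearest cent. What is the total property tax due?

1 Jan – 20 May 2004: 141 days at 3.3% → $3,353,000 × 3.3% × 141/366 = $42,627.0738
21 May – 31 Dec 2004: 225 days at 4.85% → $3,353,000 × 4.85% × 225/366 = $99,971.6189
Total = $142,598.6926

$142,598.69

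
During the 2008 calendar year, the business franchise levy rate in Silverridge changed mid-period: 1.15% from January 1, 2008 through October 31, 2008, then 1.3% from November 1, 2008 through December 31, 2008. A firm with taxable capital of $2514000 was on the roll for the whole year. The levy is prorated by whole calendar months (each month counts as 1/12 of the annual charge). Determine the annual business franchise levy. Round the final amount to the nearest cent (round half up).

$29539.50

January 1 – October 31, 2008: 10 months at 1.15% → $2514000 × 1.15% × 10/12 = $24092.5000
November 1 – December 31, 2008: 2 months at 1.3% → $2514000 × 1.3% × 2/12 = $5447.0000
Total = $29539.5000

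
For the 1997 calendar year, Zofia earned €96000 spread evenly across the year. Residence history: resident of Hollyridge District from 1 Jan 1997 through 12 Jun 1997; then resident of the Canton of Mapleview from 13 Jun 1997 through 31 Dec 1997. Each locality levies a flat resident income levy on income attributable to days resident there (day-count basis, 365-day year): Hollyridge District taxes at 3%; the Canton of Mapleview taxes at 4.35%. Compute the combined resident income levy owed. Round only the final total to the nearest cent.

€3597.24

Hollyridge District, 1 Jan – 12 Jun 1997: 163 days → €96000 × 3% × 163/365 = €1286.1370
The Canton of Mapleview, 13 Jun – 31 Dec 1997: 202 days → €96000 × 4.35% × 202/365 = €2311.1014
Total = €3597.2384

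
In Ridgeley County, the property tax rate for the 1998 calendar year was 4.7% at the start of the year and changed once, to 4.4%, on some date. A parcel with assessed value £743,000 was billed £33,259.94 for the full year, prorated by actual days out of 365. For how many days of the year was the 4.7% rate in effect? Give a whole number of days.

93 days

Let d = days at the first rate; then 365 − d days at the second rate.
£743,000 × [4.7%·d + 4.4%·(365−d)] / 365 = £33,259.94
Solving gives d = 93, so the new rate took effect on April 4, 1998.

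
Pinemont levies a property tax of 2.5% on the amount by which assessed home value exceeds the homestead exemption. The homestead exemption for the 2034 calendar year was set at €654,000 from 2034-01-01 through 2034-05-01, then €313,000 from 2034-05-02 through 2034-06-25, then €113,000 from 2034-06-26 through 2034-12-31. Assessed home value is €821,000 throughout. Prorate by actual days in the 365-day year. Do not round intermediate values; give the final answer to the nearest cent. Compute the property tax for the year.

2034-01-01 to 2034-05-01: 121 days, exemption €654,000 → (€821,000 − €654,000) × 2.5% × 121/365 = €1,384.0411
2034-05-02 to 2034-06-25: 55 days, exemption €313,000 → (€821,000 − €313,000) × 2.5% × 55/365 = €1,913.6986
2034-06-26 to 2034-12-31: 189 days, exemption €113,000 → (€821,000 − €113,000) × 2.5% × 189/365 = €9,165.2055
Total = €12,462.9452

€12,462.95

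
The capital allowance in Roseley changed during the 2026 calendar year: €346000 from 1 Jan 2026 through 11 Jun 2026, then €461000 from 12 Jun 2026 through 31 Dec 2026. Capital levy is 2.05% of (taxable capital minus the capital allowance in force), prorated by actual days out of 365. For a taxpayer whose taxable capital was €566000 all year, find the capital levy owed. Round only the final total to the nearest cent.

1 Jan – 11 Jun 2026: 162 days, exemption €346000 → (€566000 − €346000) × 2.05% × 162/365 = €2001.6986
12 Jun – 31 Dec 2026: 203 days, exemption €461000 → (€566000 − €461000) × 2.05% × 203/365 = €1197.1438
Total = €3198.8425

€3198.84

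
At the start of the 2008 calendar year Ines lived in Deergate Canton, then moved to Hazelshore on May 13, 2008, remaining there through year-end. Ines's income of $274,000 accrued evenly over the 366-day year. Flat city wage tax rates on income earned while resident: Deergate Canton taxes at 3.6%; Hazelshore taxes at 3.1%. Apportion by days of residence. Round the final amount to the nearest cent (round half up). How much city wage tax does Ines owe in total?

Deergate Canton, January 1 – May 12, 2008: 133 days → $274,000 × 3.6% × 133/366 = $3,584.4590
Hazelshore, May 13 – December 31, 2008: 233 days → $274,000 × 3.1% × 233/366 = $5,407.3825
Total = $8,991.8415

$8,991.84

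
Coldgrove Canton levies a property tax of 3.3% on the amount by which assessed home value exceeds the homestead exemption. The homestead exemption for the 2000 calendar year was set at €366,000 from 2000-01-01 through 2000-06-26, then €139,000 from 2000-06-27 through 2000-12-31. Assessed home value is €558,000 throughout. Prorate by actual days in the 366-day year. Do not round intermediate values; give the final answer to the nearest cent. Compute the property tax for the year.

€10,183.84

2000-01-01 to 2000-06-26: 178 days, exemption €366,000 → (€558,000 − €366,000) × 3.3% × 178/366 = €3,081.4426
2000-06-27 to 2000-12-31: 188 days, exemption €139,000 → (€558,000 − €139,000) × 3.3% × 188/366 = €7,102.3934
Total = €10,183.8361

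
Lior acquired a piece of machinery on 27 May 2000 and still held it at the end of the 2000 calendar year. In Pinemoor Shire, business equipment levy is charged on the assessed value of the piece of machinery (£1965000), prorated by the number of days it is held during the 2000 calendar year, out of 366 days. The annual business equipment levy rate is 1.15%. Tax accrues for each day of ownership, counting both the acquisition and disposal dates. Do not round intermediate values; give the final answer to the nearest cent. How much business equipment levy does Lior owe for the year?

£13521.45

Days held (27 May – 31 Dec 2000): 219 out of 366
Tax = £1965000 × 1.15% × 219/366 = £13521.4549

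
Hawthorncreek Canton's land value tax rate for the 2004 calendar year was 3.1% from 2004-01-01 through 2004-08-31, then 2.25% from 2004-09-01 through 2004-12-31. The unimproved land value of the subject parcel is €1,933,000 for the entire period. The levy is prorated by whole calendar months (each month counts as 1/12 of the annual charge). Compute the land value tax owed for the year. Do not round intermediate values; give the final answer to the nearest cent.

€54,446.17

2004-01-01 to 2004-08-31: 8 months at 3.1% → €1,933,000 × 3.1% × 8/12 = €39,948.6667
2004-09-01 to 2004-12-31: 4 months at 2.25% → €1,933,000 × 2.25% × 4/12 = €14,497.5000
Total = €54,446.1667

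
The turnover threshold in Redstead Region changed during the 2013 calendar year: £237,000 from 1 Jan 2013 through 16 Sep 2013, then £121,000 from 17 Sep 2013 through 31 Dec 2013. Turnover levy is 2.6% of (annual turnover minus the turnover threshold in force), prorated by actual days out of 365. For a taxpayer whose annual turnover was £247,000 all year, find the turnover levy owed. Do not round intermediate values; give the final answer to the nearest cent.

£1,135.88

1 Jan – 16 Sep 2013: 259 days, exemption £237,000 → (£247,000 − £237,000) × 2.6% × 259/365 = £184.4932
17 Sep – 31 Dec 2013: 106 days, exemption £121,000 → (£247,000 − £121,000) × 2.6% × 106/365 = £951.3863
Total = £1,135.8795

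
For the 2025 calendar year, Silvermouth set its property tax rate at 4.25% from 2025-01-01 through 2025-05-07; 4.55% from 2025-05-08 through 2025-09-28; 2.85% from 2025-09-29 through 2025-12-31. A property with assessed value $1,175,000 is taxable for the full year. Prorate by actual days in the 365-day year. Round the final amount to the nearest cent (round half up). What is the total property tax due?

2025-01-01 to 2025-05-07: 127 days at 4.25% → $1,175,000 × 4.25% × 127/365 = $17,375.5137
2025-05-08 to 2025-09-28: 144 days at 4.55% → $1,175,000 × 4.55% × 144/365 = $21,092.0548
2025-09-29 to 2025-12-31: 94 days at 2.85% → $1,175,000 × 2.85% × 94/365 = $8,624.1781
Total = $47,091.7466

$47,091.75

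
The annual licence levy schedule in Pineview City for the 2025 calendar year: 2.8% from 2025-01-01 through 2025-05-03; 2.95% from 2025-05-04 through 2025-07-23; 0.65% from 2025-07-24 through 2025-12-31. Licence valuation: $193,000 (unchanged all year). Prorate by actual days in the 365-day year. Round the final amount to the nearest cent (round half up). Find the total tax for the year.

2025-01-01 to 2025-05-03: 123 days at 2.8% → $193,000 × 2.8% × 123/365 = $1,821.0740
2025-05-04 to 2025-07-23: 81 days at 2.95% → $193,000 × 2.95% × 81/365 = $1,263.4890
2025-07-24 to 2025-12-31: 161 days at 0.65% → $193,000 × 0.65% × 161/365 = $553.3548
Total = $3,637.9178

$3,637.92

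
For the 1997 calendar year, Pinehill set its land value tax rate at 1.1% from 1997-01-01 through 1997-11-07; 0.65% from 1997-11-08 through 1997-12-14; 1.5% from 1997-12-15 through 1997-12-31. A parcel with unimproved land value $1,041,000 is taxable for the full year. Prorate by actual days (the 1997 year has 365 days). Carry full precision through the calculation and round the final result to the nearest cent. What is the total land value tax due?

1997-01-01 to 1997-11-07: 311 days at 1.1% → $1,041,000 × 1.1% × 311/365 = $9,756.8795
1997-11-08 to 1997-12-14: 37 days at 0.65% → $1,041,000 × 0.65% × 37/365 = $685.9192
1997-12-15 to 1997-12-31: 17 days at 1.5% → $1,041,000 × 1.5% × 17/365 = $727.2740
Total = $11,170.0726

$11,170.07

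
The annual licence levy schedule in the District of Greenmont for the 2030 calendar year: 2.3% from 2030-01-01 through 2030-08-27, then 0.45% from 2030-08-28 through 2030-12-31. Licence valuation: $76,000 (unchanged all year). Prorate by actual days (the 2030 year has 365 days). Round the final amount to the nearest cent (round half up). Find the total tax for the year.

2030-01-01 to 2030-08-27: 239 days at 2.3% → $76,000 × 2.3% × 239/365 = $1,144.5808
2030-08-28 to 2030-12-31: 126 days at 0.45% → $76,000 × 0.45% × 126/365 = $118.0603
Total = $1,262.6411

$1,262.64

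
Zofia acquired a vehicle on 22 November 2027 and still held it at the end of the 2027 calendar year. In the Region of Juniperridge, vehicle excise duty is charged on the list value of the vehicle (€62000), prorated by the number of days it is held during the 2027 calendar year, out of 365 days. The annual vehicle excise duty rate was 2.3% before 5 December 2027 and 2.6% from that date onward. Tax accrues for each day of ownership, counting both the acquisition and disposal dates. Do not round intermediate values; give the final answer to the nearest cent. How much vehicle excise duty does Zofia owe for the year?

€170.03

22 November – 4 December 2027: 13 days at 2.3% → €62000 × 2.3% × 13/365 = €50.7890
5 December – 31 December 2027: 27 days at 2.6% → €62000 × 2.6% × 27/365 = €119.2438
Total = €170.0329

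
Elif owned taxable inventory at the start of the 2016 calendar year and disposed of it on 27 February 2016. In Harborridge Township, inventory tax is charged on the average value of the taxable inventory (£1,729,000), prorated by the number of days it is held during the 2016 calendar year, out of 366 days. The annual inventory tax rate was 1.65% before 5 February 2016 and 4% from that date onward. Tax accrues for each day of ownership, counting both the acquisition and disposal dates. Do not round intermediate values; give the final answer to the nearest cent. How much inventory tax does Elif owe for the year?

£7,074.26

1 January – 4 February 2016: 35 days at 1.65% → £1,729,000 × 1.65% × 35/366 = £2,728.1352
5 February – 27 February 2016: 23 days at 4% → £1,729,000 × 4% × 23/366 = £4,346.1202
Total = £7,074.2555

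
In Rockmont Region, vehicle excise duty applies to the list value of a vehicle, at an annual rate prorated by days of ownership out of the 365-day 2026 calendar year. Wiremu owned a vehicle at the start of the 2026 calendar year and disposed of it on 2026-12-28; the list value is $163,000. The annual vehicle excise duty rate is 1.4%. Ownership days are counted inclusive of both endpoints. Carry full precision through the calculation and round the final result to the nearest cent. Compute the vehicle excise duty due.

Days held (2026-01-01 to 2026-12-28): 362 out of 365
Tax = $163,000 × 1.4% × 362/365 = $2,263.2438

$2,263.24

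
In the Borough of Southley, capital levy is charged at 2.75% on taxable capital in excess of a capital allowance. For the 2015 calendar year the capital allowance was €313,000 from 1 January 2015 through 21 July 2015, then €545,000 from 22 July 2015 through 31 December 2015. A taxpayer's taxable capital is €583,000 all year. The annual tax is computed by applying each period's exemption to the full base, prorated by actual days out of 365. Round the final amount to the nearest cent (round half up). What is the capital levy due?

1 January – 21 July 2015: 202 days, exemption €313,000 → (€583,000 − €313,000) × 2.75% × 202/365 = €4,109.1781
22 July – 31 December 2015: 163 days, exemption €545,000 → (€583,000 − €545,000) × 2.75% × 163/365 = €466.6712
Total = €4,575.8493

€4,575.85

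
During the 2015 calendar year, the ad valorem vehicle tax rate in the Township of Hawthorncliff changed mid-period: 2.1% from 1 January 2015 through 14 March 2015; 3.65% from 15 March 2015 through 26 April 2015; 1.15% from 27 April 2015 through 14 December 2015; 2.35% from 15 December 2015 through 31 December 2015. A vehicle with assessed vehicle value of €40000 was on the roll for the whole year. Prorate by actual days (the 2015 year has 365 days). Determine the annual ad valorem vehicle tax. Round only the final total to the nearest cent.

1 January – 14 March 2015: 73 days at 2.1% → €40000 × 2.1% × 73/365 = €168.0000
15 March – 26 April 2015: 43 days at 3.65% → €40000 × 3.65% × 43/365 = €172.0000
27 April – 14 December 2015: 232 days at 1.15% → €40000 × 1.15% × 232/365 = €292.3836
15 December – 31 December 2015: 17 days at 2.35% → €40000 × 2.35% × 17/365 = €43.7808
Total = €676.1644

€676.16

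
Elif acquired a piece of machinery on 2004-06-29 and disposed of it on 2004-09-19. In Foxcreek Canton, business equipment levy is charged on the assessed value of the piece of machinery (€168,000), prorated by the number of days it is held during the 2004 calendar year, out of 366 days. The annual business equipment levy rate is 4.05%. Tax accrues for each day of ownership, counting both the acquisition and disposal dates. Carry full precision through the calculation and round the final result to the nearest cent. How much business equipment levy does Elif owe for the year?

€1,542.98

Days held (2004-06-29 to 2004-09-19): 83 out of 366
Tax = €168,000 × 4.05% × 83/366 = €1,542.9836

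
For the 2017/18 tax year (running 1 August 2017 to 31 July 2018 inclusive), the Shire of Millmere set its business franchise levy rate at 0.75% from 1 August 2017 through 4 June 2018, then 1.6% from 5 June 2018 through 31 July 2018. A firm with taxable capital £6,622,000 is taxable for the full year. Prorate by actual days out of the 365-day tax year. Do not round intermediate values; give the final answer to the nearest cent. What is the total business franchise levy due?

1 August 2017 – 4 June 2018: 308 days at 0.75% → £6,622,000 × 0.75% × 308/365 = £41,909.0959
5 June – 31 July 2018: 57 days at 1.6% → £6,622,000 × 1.6% × 57/365 = £16,545.9288
Total = £58,455.0247

£58,455.02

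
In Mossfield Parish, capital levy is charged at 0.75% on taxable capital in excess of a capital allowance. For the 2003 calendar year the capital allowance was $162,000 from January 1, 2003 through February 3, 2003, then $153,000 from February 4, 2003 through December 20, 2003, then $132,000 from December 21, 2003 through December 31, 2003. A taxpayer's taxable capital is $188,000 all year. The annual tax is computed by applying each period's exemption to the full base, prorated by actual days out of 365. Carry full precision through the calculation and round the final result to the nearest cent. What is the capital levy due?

$260.96

January 1 – February 3, 2003: 34 days, exemption $162,000 → ($188,000 − $162,000) × 0.75% × 34/365 = $18.1644
February 4 – December 20, 2003: 320 days, exemption $153,000 → ($188,000 − $153,000) × 0.75% × 320/365 = $230.1370
December 21 – December 31, 2003: 11 days, exemption $132,000 → ($188,000 − $132,000) × 0.75% × 11/365 = $12.6575
Total = $260.9589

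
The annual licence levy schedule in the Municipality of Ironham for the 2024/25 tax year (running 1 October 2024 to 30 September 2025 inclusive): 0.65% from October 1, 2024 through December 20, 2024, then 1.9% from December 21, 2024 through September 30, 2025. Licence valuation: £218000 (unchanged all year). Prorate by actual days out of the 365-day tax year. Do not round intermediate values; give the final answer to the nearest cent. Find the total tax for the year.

October 1 – December 20, 2024: 81 days at 0.65% → £218000 × 0.65% × 81/365 = £314.4575
December 21, 2024 – September 30, 2025: 284 days at 1.9% → £218000 × 1.9% × 284/365 = £3222.8164
Total = £3537.2740

£3537.27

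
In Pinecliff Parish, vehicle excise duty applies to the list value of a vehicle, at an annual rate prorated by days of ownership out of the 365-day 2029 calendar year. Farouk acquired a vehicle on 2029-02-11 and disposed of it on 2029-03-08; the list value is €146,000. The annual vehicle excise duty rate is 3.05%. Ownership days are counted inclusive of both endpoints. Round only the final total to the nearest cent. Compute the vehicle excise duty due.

€317.20

Days held (2029-02-11 to 2029-03-08): 26 out of 365
Tax = €146,000 × 3.05% × 26/365 = €317.2000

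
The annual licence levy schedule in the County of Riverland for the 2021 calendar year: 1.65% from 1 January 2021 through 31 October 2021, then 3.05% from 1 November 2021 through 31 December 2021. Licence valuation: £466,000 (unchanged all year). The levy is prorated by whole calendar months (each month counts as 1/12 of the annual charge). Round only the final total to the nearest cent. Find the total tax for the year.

£8,776.33

1 January – 31 October 2021: 10 months at 1.65% → £466,000 × 1.65% × 10/12 = £6,407.5000
1 November – 31 December 2021: 2 months at 3.05% → £466,000 × 3.05% × 2/12 = £2,368.8333
Total = £8,776.3333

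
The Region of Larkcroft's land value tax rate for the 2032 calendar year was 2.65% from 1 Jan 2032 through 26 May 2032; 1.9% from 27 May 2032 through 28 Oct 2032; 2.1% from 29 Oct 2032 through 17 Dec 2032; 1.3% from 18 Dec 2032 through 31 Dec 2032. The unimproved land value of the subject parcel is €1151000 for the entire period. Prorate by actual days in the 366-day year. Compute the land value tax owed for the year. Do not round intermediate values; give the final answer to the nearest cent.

€25386.47

1 Jan – 26 May 2032: 147 days at 2.65% → €1151000 × 2.65% × 147/366 = €12250.6025
27 May – 28 Oct 2032: 155 days at 1.9% → €1151000 × 1.9% × 155/366 = €9261.4617
29 Oct – 17 Dec 2032: 50 days at 2.1% → €1151000 × 2.1% × 50/366 = €3302.0492
18 Dec – 31 Dec 2032: 14 days at 1.3% → €1151000 × 1.3% × 14/366 = €572.3552
Total = €25386.4686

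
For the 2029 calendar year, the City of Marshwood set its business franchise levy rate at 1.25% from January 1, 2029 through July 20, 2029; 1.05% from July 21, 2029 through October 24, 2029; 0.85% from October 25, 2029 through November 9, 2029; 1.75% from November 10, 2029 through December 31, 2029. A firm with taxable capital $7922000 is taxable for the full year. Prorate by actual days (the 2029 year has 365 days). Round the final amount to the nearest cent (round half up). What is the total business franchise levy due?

January 1 – July 20, 2029: 201 days at 1.25% → $7922000 × 1.25% × 201/365 = $54531.5753
July 21 – October 24, 2029: 96 days at 1.05% → $7922000 × 1.05% × 96/365 = $21877.7425
October 25 – November 9, 2029: 16 days at 0.85% → $7922000 × 0.85% × 16/365 = $2951.7589
November 10 – December 31, 2029: 52 days at 1.75% → $7922000 × 1.75% × 52/365 = $19750.7397
Total = $99111.8164

$99111.82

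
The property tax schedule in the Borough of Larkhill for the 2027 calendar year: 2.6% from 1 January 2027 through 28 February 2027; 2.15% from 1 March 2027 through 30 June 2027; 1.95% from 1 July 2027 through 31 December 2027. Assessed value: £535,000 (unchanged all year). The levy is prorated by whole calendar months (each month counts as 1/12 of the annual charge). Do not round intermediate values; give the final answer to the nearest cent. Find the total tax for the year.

£11,368.75

1 January – 28 February 2027: 2 months at 2.6% → £535,000 × 2.6% × 2/12 = £2,318.3333
1 March – 30 June 2027: 4 months at 2.15% → £535,000 × 2.15% × 4/12 = £3,834.1667
1 July – 31 December 2027: 6 months at 1.95% → £535,000 × 1.95% × 6/12 = £5,216.2500
Total = £11,368.7500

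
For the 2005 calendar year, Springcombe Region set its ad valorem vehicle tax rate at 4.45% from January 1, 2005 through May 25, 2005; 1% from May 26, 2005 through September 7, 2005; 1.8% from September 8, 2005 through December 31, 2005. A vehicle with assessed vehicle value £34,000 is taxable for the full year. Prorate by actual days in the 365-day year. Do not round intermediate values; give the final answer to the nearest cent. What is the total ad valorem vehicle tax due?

£891.68

January 1 – May 25, 2005: 145 days at 4.45% → £34,000 × 4.45% × 145/365 = £601.0548
May 26 – September 7, 2005: 105 days at 1% → £34,000 × 1% × 105/365 = £97.8082
September 8 – December 31, 2005: 115 days at 1.8% → £34,000 × 1.8% × 115/365 = £192.8219
Total = £891.6849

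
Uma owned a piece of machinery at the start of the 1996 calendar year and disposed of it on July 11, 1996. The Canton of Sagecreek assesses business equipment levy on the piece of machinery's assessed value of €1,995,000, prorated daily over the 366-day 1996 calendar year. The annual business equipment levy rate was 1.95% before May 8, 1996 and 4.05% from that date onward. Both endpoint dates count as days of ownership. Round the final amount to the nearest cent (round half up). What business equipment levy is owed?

€27,954.53

January 1 – May 7, 1996: 128 days at 1.95% → €1,995,000 × 1.95% × 128/366 = €13,605.2459
May 8 – July 11, 1996: 65 days at 4.05% → €1,995,000 × 4.05% × 65/366 = €14,349.2828
Total = €27,954.5287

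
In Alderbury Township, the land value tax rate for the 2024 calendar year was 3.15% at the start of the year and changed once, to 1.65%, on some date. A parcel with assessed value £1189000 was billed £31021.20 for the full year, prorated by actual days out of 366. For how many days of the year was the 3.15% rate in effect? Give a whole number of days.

Let d = days at the first rate; then 366 − d days at the second rate.
£1189000 × [3.15%·d + 1.65%·(366−d)] / 366 = £31021.20
Solving gives d = 234, so the new rate took effect on August 22, 2024.

234 days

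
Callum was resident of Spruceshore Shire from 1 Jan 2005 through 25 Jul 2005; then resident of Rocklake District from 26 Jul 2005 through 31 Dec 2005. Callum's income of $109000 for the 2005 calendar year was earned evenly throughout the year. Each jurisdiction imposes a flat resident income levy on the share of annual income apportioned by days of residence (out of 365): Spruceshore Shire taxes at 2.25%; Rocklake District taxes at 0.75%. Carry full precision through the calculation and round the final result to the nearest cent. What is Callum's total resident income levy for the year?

Spruceshore Shire, 1 Jan – 25 Jul 2005: 206 days → $109000 × 2.25% × 206/365 = $1384.1507
Rocklake District, 26 Jul – 31 Dec 2005: 159 days → $109000 × 0.75% × 159/365 = $356.1164
Total = $1740.2671

$1740.27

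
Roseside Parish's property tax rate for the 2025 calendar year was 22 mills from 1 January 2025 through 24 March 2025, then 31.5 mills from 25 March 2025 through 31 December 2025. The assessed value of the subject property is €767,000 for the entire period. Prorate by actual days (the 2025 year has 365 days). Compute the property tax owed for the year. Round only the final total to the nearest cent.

1 January – 24 March 2025: 83 days at 22 mills → €767,000 × 2.2% × 83/365 = €3,837.1014
25 March – 31 December 2025: 282 days at 31.5 mills → €767,000 × 3.15% × 282/365 = €18,666.4685
Total = €22,503.5699

€22,503.57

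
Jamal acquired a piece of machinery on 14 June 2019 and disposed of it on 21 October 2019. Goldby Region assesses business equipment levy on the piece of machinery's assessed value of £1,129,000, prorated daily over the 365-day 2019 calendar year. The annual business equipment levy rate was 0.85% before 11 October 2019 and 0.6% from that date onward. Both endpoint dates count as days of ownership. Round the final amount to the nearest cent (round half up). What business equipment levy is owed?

£3,332.87

14 June – 10 October 2019: 119 days at 0.85% → £1,129,000 × 0.85% × 119/365 = £3,128.7219
11 October – 21 October 2019: 11 days at 0.6% → £1,129,000 × 0.6% × 11/365 = £204.1479
Total = £3,332.8699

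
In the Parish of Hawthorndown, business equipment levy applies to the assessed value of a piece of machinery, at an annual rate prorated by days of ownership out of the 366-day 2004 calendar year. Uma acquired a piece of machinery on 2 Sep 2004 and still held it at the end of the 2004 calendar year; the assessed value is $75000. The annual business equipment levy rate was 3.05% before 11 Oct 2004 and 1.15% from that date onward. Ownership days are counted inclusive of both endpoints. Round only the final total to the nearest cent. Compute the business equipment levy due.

$436.99

2 Sep – 10 Oct 2004: 39 days at 3.05% → $75000 × 3.05% × 39/366 = $243.7500
11 Oct – 31 Dec 2004: 82 days at 1.15% → $75000 × 1.15% × 82/366 = $193.2377
Total = $436.9877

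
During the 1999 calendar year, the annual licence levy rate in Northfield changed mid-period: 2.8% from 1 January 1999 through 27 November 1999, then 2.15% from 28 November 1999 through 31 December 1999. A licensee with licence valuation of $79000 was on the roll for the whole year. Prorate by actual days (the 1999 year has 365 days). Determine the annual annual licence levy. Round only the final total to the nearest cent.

1 January – 27 November 1999: 331 days at 2.8% → $79000 × 2.8% × 331/365 = $2005.9507
28 November – 31 December 1999: 34 days at 2.15% → $79000 × 2.15% × 34/365 = $158.2164
Total = $2164.1671

$2164.17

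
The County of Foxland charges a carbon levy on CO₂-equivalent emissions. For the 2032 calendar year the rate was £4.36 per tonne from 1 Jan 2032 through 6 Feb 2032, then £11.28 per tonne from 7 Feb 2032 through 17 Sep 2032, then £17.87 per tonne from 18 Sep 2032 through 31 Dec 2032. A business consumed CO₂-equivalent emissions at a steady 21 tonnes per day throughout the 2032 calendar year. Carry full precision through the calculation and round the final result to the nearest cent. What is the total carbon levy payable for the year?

1 Jan – 6 Feb 2032: 37 days × 21 tonnes/day = 777 tonnes at £4.36/tonne → £3387.72
7 Feb – 17 Sep 2032: 224 days × 21 tonnes/day = 4,704 tonnes at £11.28/tonne → £53061.12
18 Sep – 31 Dec 2032: 105 days × 21 tonnes/day = 2,205 tonnes at £17.87/tonne → £39403.35

£95852.19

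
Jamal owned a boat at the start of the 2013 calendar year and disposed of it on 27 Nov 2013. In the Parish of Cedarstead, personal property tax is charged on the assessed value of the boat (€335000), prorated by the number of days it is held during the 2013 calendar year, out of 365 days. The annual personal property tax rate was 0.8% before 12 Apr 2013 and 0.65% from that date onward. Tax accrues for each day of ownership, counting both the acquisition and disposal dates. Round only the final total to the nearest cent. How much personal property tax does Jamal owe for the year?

€2113.71

1 Jan – 11 Apr 2013: 101 days at 0.8% → €335000 × 0.8% × 101/365 = €741.5890
12 Apr – 27 Nov 2013: 230 days at 0.65% → €335000 × 0.65% × 230/365 = €1372.1233
Total = €2113.7123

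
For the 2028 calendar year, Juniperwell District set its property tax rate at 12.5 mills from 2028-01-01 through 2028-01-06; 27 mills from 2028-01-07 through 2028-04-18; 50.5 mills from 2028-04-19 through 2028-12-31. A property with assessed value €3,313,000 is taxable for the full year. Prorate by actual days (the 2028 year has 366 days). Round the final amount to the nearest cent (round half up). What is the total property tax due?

2028-01-01 to 2028-01-06: 6 days at 12.5 mills → €3,313,000 × 1.25% × 6/366 = €678.8934
2028-01-07 to 2028-04-18: 103 days at 27 mills → €3,313,000 × 2.7% × 103/366 = €25,173.3689
2028-04-19 to 2028-12-31: 257 days at 50.5 mills → €3,313,000 × 5.05% × 257/366 = €117,480.2473
Total = €143,332.5096

€143,332.51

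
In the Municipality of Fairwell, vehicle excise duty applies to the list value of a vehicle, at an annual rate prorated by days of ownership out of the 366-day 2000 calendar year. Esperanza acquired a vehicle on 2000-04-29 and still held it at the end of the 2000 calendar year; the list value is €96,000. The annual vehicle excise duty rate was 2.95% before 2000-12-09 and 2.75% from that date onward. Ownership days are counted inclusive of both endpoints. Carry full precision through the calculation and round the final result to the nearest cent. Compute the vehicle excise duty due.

2000-04-29 to 2000-12-08: 224 days at 2.95% → €96,000 × 2.95% × 224/366 = €1,733.2459
2000-12-09 to 2000-12-31: 23 days at 2.75% → €96,000 × 2.75% × 23/366 = €165.9016
Total = €1,899.1475

€1,899.15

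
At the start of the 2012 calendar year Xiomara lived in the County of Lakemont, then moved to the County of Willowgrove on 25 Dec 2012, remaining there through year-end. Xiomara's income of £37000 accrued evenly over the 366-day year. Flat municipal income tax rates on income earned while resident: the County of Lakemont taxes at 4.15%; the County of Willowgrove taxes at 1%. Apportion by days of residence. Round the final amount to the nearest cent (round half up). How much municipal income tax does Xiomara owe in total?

The County of Lakemont, 1 Jan – 24 Dec 2012: 359 days → £37000 × 4.15% × 359/366 = £1506.1325
The County of Willowgrove, 25 Dec – 31 Dec 2012: 7 days → £37000 × 1% × 7/366 = £7.0765
Total = £1513.2090

£1513.21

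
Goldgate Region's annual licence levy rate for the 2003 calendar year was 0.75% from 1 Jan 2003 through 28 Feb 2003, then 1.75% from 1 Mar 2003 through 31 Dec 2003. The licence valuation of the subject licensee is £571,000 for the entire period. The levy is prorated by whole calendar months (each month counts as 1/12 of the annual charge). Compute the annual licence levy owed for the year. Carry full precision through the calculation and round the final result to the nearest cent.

£9,040.83

1 Jan – 28 Feb 2003: 2 months at 0.75% → £571,000 × 0.75% × 2/12 = £713.7500
1 Mar – 31 Dec 2003: 10 months at 1.75% → £571,000 × 1.75% × 10/12 = £8,327.0833
Total = £9,040.8333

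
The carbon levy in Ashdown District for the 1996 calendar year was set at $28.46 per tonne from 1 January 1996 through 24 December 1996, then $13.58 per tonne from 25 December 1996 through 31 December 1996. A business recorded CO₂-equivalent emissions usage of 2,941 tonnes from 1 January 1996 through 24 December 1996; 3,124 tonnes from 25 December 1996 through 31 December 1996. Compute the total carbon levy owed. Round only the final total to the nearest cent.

$126,124.78

1 January – 24 December 1996: 2,941 tonnes at $28.46/tonne → $83,700.86
25 December – 31 December 1996: 3,124 tonnes at $13.58/tonne → $42,423.92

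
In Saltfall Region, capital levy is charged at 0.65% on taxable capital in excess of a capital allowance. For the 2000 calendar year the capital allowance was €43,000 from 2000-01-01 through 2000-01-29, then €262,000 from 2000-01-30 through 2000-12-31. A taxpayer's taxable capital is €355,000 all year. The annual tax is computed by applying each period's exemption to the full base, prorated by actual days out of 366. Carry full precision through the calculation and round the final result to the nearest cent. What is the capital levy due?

2000-01-01 to 2000-01-29: 29 days, exemption €43,000 → (€355,000 − €43,000) × 0.65% × 29/366 = €160.6885
2000-01-30 to 2000-12-31: 337 days, exemption €262,000 → (€355,000 − €262,000) × 0.65% × 337/366 = €556.6025
Total = €717.2910

€717.29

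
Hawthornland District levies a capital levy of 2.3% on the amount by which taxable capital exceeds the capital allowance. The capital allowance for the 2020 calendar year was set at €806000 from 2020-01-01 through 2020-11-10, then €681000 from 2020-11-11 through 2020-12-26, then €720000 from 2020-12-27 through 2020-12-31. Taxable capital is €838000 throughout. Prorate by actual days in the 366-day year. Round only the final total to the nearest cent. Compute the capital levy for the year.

€1124.36

2020-01-01 to 2020-11-10: 315 days, exemption €806000 → (€838000 − €806000) × 2.3% × 315/366 = €633.4426
2020-11-11 to 2020-12-26: 46 days, exemption €681000 → (€838000 − €681000) × 2.3% × 46/366 = €453.8415
2020-12-27 to 2020-12-31: 5 days, exemption €720000 → (€838000 − €720000) × 2.3% × 5/366 = €37.0765
Total = €1124.3607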